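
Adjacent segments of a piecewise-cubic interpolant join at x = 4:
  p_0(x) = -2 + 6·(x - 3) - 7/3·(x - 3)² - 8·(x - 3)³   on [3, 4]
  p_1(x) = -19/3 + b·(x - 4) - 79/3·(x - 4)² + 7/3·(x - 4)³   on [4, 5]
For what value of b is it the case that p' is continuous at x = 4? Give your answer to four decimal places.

p_0'(x) = 6 - 14/3·(x - 3) - 24·(x - 3)², so p_0'(4) = -68/3. On the right, p_1'(4) = b, so b = -68/3.

-22.6667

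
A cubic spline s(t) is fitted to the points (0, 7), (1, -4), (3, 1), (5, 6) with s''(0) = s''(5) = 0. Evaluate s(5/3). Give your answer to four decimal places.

-5.2424

Write σ_i for s''(x_i). With h_i = 1, 2, 2 and divided differences Δ_i = -11, 5/2, 5/2, the continuity of s' gives the tridiagonal system
  1·σ_0 + 6·σ_1 + 2·σ_2 = 6(Δ_1 - Δ_0) = 81
  2·σ_1 + 8·σ_2 + 2·σ_3 = 6(Δ_2 - Δ_1) = 0
Natural end conditions: σ_0 = σ_3 = 0.
Hence σ_0 = 0, σ_1 = 162/11, σ_2 = -81/22, σ_3 = 0.
On [1, 3], s(t) = -4 - 67/11·(t - 1) + 81/11·(t - 1)² - 135/88·(t - 1)³.
With (t - 1) = 2/3: s(5/3) = -173/33.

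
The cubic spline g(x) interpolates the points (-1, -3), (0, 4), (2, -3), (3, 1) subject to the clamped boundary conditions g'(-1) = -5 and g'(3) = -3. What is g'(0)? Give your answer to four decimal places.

Let M_i = g''(x_i). Step sizes h_i = 1, 2, 1; slopes of the chords Δ_i = (y_(i+1) - y_i)/h_i = 7, -7/2, 4.
  1·M_0 + 6·M_1 + 2·M_2 = 6(Δ_1 - Δ_0) = -63
  2·M_1 + 6·M_2 + 1·M_3 = 6(Δ_2 - Δ_1) = 45
Clamped end conditions give two more equations: 2h_0·M_0 + h_0·M_1 = 6(Δ_0 - g'(-1)) = 72 and h_2·M_2 + 2h_2·M_3 = 6(g'(3) - Δ_2) = -42.
Forward elimination and back-substitution give M_0 = 1711/35, M_1 = -902/35, M_2 = 748/35, M_3 = -1109/35.
On [0, 2], g'(x) = b_1 + 2c_1·x + 3d_1·x² with b_1 = Δ_1 - h_1(2M_1 + M_2)/6 = 459/70, c_1 = M_1/2 = -451/35, d_1 = (M_2 - M_1)/(6h_1) = 55/14. So g'(0) = 459/70.

6.5571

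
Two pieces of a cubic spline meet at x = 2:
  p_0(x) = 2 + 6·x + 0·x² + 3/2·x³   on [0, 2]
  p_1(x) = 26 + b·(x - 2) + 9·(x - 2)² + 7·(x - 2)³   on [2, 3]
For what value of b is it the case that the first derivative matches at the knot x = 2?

p_0'(x) = 6 + 0·x + 9/2·x², so p_0'(2) = 24. On the right, p_1'(2) = b, so b = 24.

24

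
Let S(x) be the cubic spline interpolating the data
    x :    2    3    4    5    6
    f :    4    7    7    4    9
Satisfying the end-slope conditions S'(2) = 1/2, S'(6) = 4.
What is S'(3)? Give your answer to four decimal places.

Write σ_i for S''(x_i). With h_i = 1, 1, 1, 1 and divided differences Δ_i = 3, 0, -3, 5, the continuity of S' gives the tridiagonal system
  1·σ_0 + 4·σ_1 + 1·σ_2 = 6(Δ_1 - Δ_0) = -18
  1·σ_1 + 4·σ_2 + 1·σ_3 = 6(Δ_2 - Δ_1) = -18
  1·σ_2 + 4·σ_3 + 1·σ_4 = 6(Δ_3 - Δ_2) = 48
Clamped end conditions give two more equations: 2h_0·σ_0 + h_0·σ_1 = 6(Δ_0 - S'(2)) = 15 and h_3·σ_3 + 2h_3·σ_4 = 6(S'(6) - Δ_3) = -6.
Forward elimination and back-substitution give σ_0 = 565/56, σ_1 = -145/28, σ_2 = -59/8, σ_3 = 467/28, σ_4 = -635/56.
On [3, 4], S'(x) = b_1 + 2c_1·(x - 3) + 3d_1·(x - 3)² with b_1 = Δ_1 - h_1(2σ_1 + σ_2)/6 = 331/112, c_1 = σ_1/2 = -145/56, d_1 = (σ_2 - σ_1)/(6h_1) = -41/112. So S'(3) = 331/112.

2.9554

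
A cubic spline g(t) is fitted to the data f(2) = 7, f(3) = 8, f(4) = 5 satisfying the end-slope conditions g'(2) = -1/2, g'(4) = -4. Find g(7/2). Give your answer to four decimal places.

6.9531

Put m_i = g'' at the i-th knot. Here h = (1, 1) and Δ = (1, -3), so the interior equations h_(i-1)·m_(i-1) + 2(h_(i-1)+h_i)·m_i + h_i·m_(i+1) = 6(Δ_i − Δ_(i-1)) read
  1·m_0 + 4·m_1 + 1·m_2 = 6(Δ_1 - Δ_0) = -24
Clamped end conditions give two more equations: 2h_0·m_0 + h_0·m_1 = 6(Δ_0 - g'(2)) = 9 and h_1·m_1 + 2h_1·m_2 = 6(g'(4) - Δ_1) = -6.
Hence m_0 = 35/4, m_1 = -17/2, m_2 = 5/4.
On [3, 4], g(t) = 8 - 3/8·(t - 3) - 17/4·(t - 3)² + 13/8·(t - 3)³.
With (t - 3) = 1/2: g(7/2) = 445/64.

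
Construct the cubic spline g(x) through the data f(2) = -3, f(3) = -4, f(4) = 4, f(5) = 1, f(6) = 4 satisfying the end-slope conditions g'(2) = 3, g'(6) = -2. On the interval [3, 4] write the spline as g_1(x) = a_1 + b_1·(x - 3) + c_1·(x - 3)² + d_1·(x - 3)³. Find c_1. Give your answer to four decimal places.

Write M_i for g''(x_i). With h_i = 1, 1, 1, 1 and divided differences Δ_i = -1, 8, -3, 3, the continuity of g' gives the tridiagonal system
  1·M_0 + 4·M_1 + 1·M_2 = 6(Δ_1 - Δ_0) = 54
  1·M_1 + 4·M_2 + 1·M_3 = 6(Δ_2 - Δ_1) = -66
  1·M_2 + 4·M_3 + 1·M_4 = 6(Δ_3 - Δ_2) = 36
Clamped end conditions give two more equations: 2h_0·M_0 + h_0·M_1 = 6(Δ_0 - g'(2)) = -24 and h_3·M_3 + 2h_3·M_4 = 6(g'(6) - Δ_3) = -30.
Solving: M_0 = -179/7, M_1 = 190/7, M_2 = -29, M_3 = 160/7, M_4 = -185/7.
On [3, 4], with g_1(x) = a_1 + b_1·(x - 3) + c_1·(x - 3)² + d_1·(x - 3)³: c_1 = M_1/2 = 95/7, d_1 = (M_2 - M_1)/(6h_1) = -131/14, b_1 = Δ_1 - h_1(2M_1 + M_2)/6 = 53/14.

13.5714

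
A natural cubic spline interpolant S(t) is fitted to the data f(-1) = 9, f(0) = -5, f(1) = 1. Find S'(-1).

-19

With m_i denoting the second derivative at x_i, h_i = 1, 1, and Δ_i = (y_(i+1) − y_i)/h_i = -14, 6:
  1·m_0 + 4·m_1 + 1·m_2 = 6(Δ_1 - Δ_0) = 120
Natural end conditions: m_0 = m_2 = 0.
Solving: m_0 = 0, m_1 = 30, m_2 = 0.
On [-1, 0], S'(t) = b_0 + 2c_0·(t + 1) + 3d_0·(t + 1)² with b_0 = Δ_0 - h_0(2m_0 + m_1)/6 = -19, c_0 = m_0/2 = 0, d_0 = (m_1 - m_0)/(6h_0) = 5. So S'(-1) = -19.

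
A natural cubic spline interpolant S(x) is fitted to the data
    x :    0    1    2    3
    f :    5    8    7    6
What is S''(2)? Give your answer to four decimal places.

Let M_i = S''(x_i). Step sizes h_i = 1, 1, 1; slopes of the chords Δ_i = (y_(i+1) - y_i)/h_i = 3, -1, -1.
  1·M_0 + 4·M_1 + 1·M_2 = 6(Δ_1 - Δ_0) = -24
  1·M_1 + 4·M_2 + 1·M_3 = 6(Δ_2 - Δ_1) = 0
Natural end conditions: M_0 = M_3 = 0.
Forward elimination and back-substitution give M_0 = 0, M_1 = -32/5, M_2 = 8/5, M_3 = 0.

1.6000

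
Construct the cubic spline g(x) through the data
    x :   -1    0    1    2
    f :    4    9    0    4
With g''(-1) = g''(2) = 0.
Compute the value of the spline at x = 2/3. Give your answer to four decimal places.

2.7333

Put M_i = g'' at the i-th knot. Here h = (1, 1, 1) and Δ = (5, -9, 4), so the interior equations h_(i-1)·M_(i-1) + 2(h_(i-1)+h_i)·M_i + h_i·M_(i+1) = 6(Δ_i − Δ_(i-1)) read
  1·M_0 + 4·M_1 + 1·M_2 = 6(Δ_1 - Δ_0) = -84
  1·M_1 + 4·M_2 + 1·M_3 = 6(Δ_2 - Δ_1) = 78
Natural end conditions: M_0 = M_3 = 0.
Forward elimination and back-substitution give M_0 = 0, M_1 = -138/5, M_2 = 132/5, M_3 = 0.
On [0, 1], g(x) = 9 - 21/5·x - 69/5·x² + 9·x³.
With x = 2/3: g(2/3) = 41/15.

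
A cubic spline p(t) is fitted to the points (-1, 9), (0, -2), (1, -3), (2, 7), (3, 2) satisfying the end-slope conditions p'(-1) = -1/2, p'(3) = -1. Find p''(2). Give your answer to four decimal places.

Put M_i = p'' at the i-th knot. Here h = (1, 1, 1, 1) and Δ = (-11, -1, 10, -5), so the interior equations h_(i-1)·M_(i-1) + 2(h_(i-1)+h_i)·M_i + h_i·M_(i+1) = 6(Δ_i − Δ_(i-1)) read
  1·M_0 + 4·M_1 + 1·M_2 = 6(Δ_1 - Δ_0) = 60
  1·M_1 + 4·M_2 + 1·M_3 = 6(Δ_2 - Δ_1) = 66
  1·M_2 + 4·M_3 + 1·M_4 = 6(Δ_3 - Δ_2) = -90
Clamped end conditions give two more equations: 2h_0·M_0 + h_0·M_1 = 6(Δ_0 - p'(-1)) = -63 and h_3·M_3 + 2h_3·M_4 = 6(p'(3) - Δ_3) = 24.
Solving the tridiagonal system: M_0 = -2335/56, M_1 = 571/28, M_2 = 161/8, M_3 = -977/28, M_4 = 1649/56.

-34.8929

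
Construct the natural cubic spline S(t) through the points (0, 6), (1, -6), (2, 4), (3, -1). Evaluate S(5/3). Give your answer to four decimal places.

With m_i denoting the second derivative at x_i, h_i = 1, 1, 1, and Δ_i = (y_(i+1) − y_i)/h_i = -12, 10, -5:
  1·m_0 + 4·m_1 + 1·m_2 = 6(Δ_1 - Δ_0) = 132
  1·m_1 + 4·m_2 + 1·m_3 = 6(Δ_2 - Δ_1) = -90
Natural end conditions: m_0 = m_3 = 0.
Solving the tridiagonal system: m_0 = 0, m_1 = 206/5, m_2 = -164/5, m_3 = 0.
On [1, 2], S(t) = -6 + 26/15·(t - 1) + 103/5·(t - 1)² - 37/3·(t - 1)³.
With (t - 1) = 2/3: S(5/3) = 266/405.

0.6568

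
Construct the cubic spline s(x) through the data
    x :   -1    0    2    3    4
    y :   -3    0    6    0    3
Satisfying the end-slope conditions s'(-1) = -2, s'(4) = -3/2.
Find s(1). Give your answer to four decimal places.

Write M_i for s''(x_i). With h_i = 1, 2, 1, 1 and divided differences Δ_i = 3, 3, -6, 3, the continuity of s' gives the tridiagonal system
  1·M_0 + 6·M_1 + 2·M_2 = 6(Δ_1 - Δ_0) = 0
  2·M_1 + 6·M_2 + 1·M_3 = 6(Δ_2 - Δ_1) = -54
  1·M_2 + 4·M_3 + 1·M_4 = 6(Δ_3 - Δ_2) = 54
Clamped end conditions give two more equations: 2h_0·M_0 + h_0·M_1 = 6(Δ_0 - s'(-1)) = 30 and h_3·M_3 + 2h_3·M_4 = 6(s'(4) - Δ_3) = -27.
Hence M_0 = 889/64, M_1 = 71/32, M_2 = -1741/128, M_3 = 1483/64, M_4 = -3211/128.
On [0, 2], s(x) = 0 + 775/128·x + 71/64·x² - 675/512·x³.
With x = 1: s(1) = 2993/512.

5.8457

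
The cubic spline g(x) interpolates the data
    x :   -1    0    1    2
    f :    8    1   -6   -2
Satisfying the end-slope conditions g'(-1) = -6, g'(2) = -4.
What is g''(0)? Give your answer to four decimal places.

-7.0667

Write M_i for g''(x_i). With h_i = 1, 1, 1 and divided differences Δ_i = -7, -7, 4, the continuity of g' gives the tridiagonal system
  1·M_0 + 4·M_1 + 1·M_2 = 6(Δ_1 - Δ_0) = 0
  1·M_1 + 4·M_2 + 1·M_3 = 6(Δ_2 - Δ_1) = 66
Clamped end conditions give two more equations: 2h_0·M_0 + h_0·M_1 = 6(Δ_0 - g'(-1)) = -6 and h_2·M_2 + 2h_2·M_3 = 6(g'(2) - Δ_2) = -48.
Hence M_0 = 8/15, M_1 = -106/15, M_2 = 416/15, M_3 = -568/15.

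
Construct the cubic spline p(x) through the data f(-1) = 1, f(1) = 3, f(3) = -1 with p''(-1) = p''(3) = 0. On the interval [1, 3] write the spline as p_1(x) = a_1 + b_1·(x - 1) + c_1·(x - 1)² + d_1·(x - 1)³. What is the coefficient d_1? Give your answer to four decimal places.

0.1875

With M_i denoting the second derivative at x_i, h_i = 2, 2, and Δ_i = (y_(i+1) − y_i)/h_i = 1, -2:
  2·M_0 + 8·M_1 + 2·M_2 = 6(Δ_1 - Δ_0) = -18
Natural end conditions: M_0 = M_2 = 0.
Hence M_0 = 0, M_1 = -9/4, M_2 = 0.
On [1, 3], with p_1(x) = a_1 + b_1·(x - 1) + c_1·(x - 1)² + d_1·(x - 1)³: c_1 = M_1/2 = -9/8, d_1 = (M_2 - M_1)/(6h_1) = 3/16, b_1 = Δ_1 - h_1(2M_1 + M_2)/6 = -1/2.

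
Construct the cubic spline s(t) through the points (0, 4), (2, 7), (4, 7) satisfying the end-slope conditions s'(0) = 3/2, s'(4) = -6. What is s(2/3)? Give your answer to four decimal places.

Put M_i = s'' at the i-th knot. Here h = (2, 2) and Δ = (3/2, 0), so the interior equations h_(i-1)·M_(i-1) + 2(h_(i-1)+h_i)·M_i + h_i·M_(i+1) = 6(Δ_i − Δ_(i-1)) read
  2·M_0 + 8·M_1 + 2·M_2 = 6(Δ_1 - Δ_0) = -9
Clamped end conditions give two more equations: 2h_0·M_0 + h_0·M_1 = 6(Δ_0 - s'(0)) = 0 and h_1·M_1 + 2h_1·M_2 = 6(s'(4) - Δ_1) = -36.
Solving the tridiagonal system: M_0 = -3/4, M_1 = 3/2, M_2 = -39/4.
On [0, 2], s(t) = 4 + 3/2·t - 3/8·t² + 3/16·t³.
With t = 2/3: s(2/3) = 44/9.

4.8889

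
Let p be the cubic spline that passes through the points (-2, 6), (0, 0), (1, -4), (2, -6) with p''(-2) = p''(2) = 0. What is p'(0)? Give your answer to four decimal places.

Write m_i for p''(x_i). With h_i = 2, 1, 1 and divided differences Δ_i = -3, -4, -2, the continuity of p' gives the tridiagonal system
  2·m_0 + 6·m_1 + 1·m_2 = 6(Δ_1 - Δ_0) = -6
  1·m_1 + 4·m_2 + 1·m_3 = 6(Δ_2 - Δ_1) = 12
Natural end conditions: m_0 = m_3 = 0.
Forward elimination and back-substitution give m_0 = 0, m_1 = -36/23, m_2 = 78/23, m_3 = 0.
On [0, 1], p'(t) = b_1 + 2c_1·t + 3d_1·t² with b_1 = Δ_1 - h_1(2m_1 + m_2)/6 = -93/23, c_1 = m_1/2 = -18/23, d_1 = (m_2 - m_1)/(6h_1) = 19/23. So p'(0) = -93/23.

-4.0435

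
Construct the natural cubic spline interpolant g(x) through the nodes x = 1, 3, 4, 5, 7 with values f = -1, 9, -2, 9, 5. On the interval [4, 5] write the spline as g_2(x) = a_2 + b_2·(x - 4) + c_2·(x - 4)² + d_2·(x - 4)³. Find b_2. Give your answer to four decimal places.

Write M_i for g''(x_i). With h_i = 2, 1, 1, 2 and divided differences Δ_i = 5, -11, 11, -2, the continuity of g' gives the tridiagonal system
  2·M_0 + 6·M_1 + 1·M_2 = 6(Δ_1 - Δ_0) = -96
  1·M_1 + 4·M_2 + 1·M_3 = 6(Δ_2 - Δ_1) = 132
  1·M_2 + 6·M_3 + 2·M_4 = 6(Δ_3 - Δ_2) = -78
Natural end conditions: M_0 = M_4 = 0.
Forward elimination and back-substitution give M_0 = 0, M_1 = -513/22, M_2 = 483/11, M_3 = -447/22, M_4 = 0.
On [4, 5], with g_2(x) = a_2 + b_2·(x - 4) + c_2·(x - 4)² + d_2·(x - 4)³: c_2 = M_2/2 = 483/22, d_2 = (M_3 - M_2)/(6h_2) = -471/44, b_2 = Δ_2 - h_2(2M_2 + M_3)/6 = -1/4.

-0.2500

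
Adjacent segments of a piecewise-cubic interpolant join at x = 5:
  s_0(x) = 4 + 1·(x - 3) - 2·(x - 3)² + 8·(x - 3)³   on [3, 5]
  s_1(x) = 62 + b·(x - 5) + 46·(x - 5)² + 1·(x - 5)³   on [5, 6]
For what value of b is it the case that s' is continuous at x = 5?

89

s_0'(x) = 1 - 4·(x - 3) + 24·(x - 3)², so s_0'(5) = 89. On the right, s_1'(5) = b, so b = 89.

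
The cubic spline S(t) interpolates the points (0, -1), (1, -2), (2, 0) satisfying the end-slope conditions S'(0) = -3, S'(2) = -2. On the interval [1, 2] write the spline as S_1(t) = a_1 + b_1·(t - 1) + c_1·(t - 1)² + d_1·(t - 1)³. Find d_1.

-4

Write m_i for S''(x_i). With h_i = 1, 1 and divided differences Δ_i = -1, 2, the continuity of S' gives the tridiagonal system
  1·m_0 + 4·m_1 + 1·m_2 = 6(Δ_1 - Δ_0) = 18
Clamped end conditions give two more equations: 2h_0·m_0 + h_0·m_1 = 6(Δ_0 - S'(0)) = 12 and h_1·m_1 + 2h_1·m_2 = 6(S'(2) - Δ_1) = -24.
Solving the tridiagonal system: m_0 = 2, m_1 = 8, m_2 = -16.
On [1, 2], with S_1(t) = a_1 + b_1·(t - 1) + c_1·(t - 1)² + d_1·(t - 1)³: c_1 = m_1/2 = 4, d_1 = (m_2 - m_1)/(6h_1) = -4, b_1 = Δ_1 - h_1(2m_1 + m_2)/6 = 2.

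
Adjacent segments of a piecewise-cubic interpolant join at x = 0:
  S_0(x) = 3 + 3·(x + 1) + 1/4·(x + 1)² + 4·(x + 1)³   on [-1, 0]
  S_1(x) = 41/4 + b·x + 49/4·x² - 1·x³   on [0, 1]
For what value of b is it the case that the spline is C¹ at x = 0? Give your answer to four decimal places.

S_0'(x) = 3 + 1/2·(x + 1) + 12·(x + 1)², so S_0'(0) = 31/2. On the right, S_1'(0) = b, so b = 31/2.

15.5000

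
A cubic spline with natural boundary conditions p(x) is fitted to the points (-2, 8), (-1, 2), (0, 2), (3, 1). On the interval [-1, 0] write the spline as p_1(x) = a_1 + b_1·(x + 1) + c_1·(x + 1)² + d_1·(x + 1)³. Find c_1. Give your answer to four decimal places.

4.6774

Put σ_i = p'' at the i-th knot. Here h = (1, 1, 3) and Δ = (-6, 0, -1/3), so the interior equations h_(i-1)·σ_(i-1) + 2(h_(i-1)+h_i)·σ_i + h_i·σ_(i+1) = 6(Δ_i − Δ_(i-1)) read
  1·σ_0 + 4·σ_1 + 1·σ_2 = 6(Δ_1 - Δ_0) = 36
  1·σ_1 + 8·σ_2 + 3·σ_3 = 6(Δ_2 - Δ_1) = -2
Natural end conditions: σ_0 = σ_3 = 0.
Solving the tridiagonal system: σ_0 = 0, σ_1 = 290/31, σ_2 = -44/31, σ_3 = 0.
On [-1, 0], with p_1(x) = a_1 + b_1·(x + 1) + c_1·(x + 1)² + d_1·(x + 1)³: c_1 = σ_1/2 = 145/31, d_1 = (σ_2 - σ_1)/(6h_1) = -167/93, b_1 = Δ_1 - h_1(2σ_1 + σ_2)/6 = -268/93.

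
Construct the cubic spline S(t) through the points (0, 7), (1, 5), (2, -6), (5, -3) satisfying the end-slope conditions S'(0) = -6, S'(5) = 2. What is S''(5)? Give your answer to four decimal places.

Write σ_i for S''(x_i). With h_i = 1, 1, 3 and divided differences Δ_i = -2, -11, 1, the continuity of S' gives the tridiagonal system
  1·σ_0 + 4·σ_1 + 1·σ_2 = 6(Δ_1 - Δ_0) = -54
  1·σ_1 + 8·σ_2 + 3·σ_3 = 6(Δ_2 - Δ_1) = 72
Clamped end conditions give two more equations: 2h_0·σ_0 + h_0·σ_1 = 6(Δ_0 - S'(0)) = 24 and h_2·σ_2 + 2h_2·σ_3 = 6(S'(5) - Δ_2) = 6.
Forward elimination and back-substitution give σ_0 = 680/29, σ_1 = -664/29, σ_2 = 410/29, σ_3 = -176/29.

-6.0690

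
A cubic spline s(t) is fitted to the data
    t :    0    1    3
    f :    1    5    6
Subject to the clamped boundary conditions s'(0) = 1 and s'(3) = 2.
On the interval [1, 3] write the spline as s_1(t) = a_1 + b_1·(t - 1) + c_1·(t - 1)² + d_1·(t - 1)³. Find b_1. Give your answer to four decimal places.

With σ_i denoting the second derivative at x_i, h_i = 1, 2, and Δ_i = (y_(i+1) − y_i)/h_i = 4, 1/2:
  1·σ_0 + 6·σ_1 + 2·σ_2 = 6(Δ_1 - Δ_0) = -21
Clamped end conditions give two more equations: 2h_0·σ_0 + h_0·σ_1 = 6(Δ_0 - s'(0)) = 18 and h_1·σ_1 + 2h_1·σ_2 = 6(s'(3) - Δ_1) = 9.
Forward elimination and back-substitution give σ_0 = 77/6, σ_1 = -23/3, σ_2 = 73/12.
On [1, 3], with s_1(t) = a_1 + b_1·(t - 1) + c_1·(t - 1)² + d_1·(t - 1)³: c_1 = σ_1/2 = -23/6, d_1 = (σ_2 - σ_1)/(6h_1) = 55/48, b_1 = Δ_1 - h_1(2σ_1 + σ_2)/6 = 43/12.

3.5833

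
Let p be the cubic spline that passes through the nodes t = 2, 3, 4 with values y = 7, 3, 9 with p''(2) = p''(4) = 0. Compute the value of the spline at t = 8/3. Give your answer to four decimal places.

3.4074

With σ_i denoting the second derivative at x_i, h_i = 1, 1, and Δ_i = (y_(i+1) − y_i)/h_i = -4, 6:
  1·σ_0 + 4·σ_1 + 1·σ_2 = 6(Δ_1 - Δ_0) = 60
Natural end conditions: σ_0 = σ_2 = 0.
Forward elimination and back-substitution give σ_0 = 0, σ_1 = 15, σ_2 = 0.
On [2, 3], p(t) = 7 - 13/2·(t - 2) + 0·(t - 2)² + 5/2·(t - 2)³.
With (t - 2) = 2/3: p(8/3) = 92/27.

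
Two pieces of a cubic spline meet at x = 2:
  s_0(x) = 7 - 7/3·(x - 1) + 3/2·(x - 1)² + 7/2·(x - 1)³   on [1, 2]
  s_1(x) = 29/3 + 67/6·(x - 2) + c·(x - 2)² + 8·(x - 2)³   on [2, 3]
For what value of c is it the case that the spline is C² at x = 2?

s_0''(x) = 3 + 21·(x - 1), so s_0''(2) = 24. On the right, s_1''(2) = 2c, so c = 12.

12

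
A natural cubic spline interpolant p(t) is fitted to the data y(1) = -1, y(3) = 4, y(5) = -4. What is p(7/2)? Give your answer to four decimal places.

3.0664

Put M_i = p'' at the i-th knot. Here h = (2, 2) and Δ = (5/2, -4), so the interior equations h_(i-1)·M_(i-1) + 2(h_(i-1)+h_i)·M_i + h_i·M_(i+1) = 6(Δ_i − Δ_(i-1)) read
  2·M_0 + 8·M_1 + 2·M_2 = 6(Δ_1 - Δ_0) = -39
Natural end conditions: M_0 = M_2 = 0.
Solving the tridiagonal system: M_0 = 0, M_1 = -39/8, M_2 = 0.
On [3, 5], p(t) = 4 - 3/4·(t - 3) - 39/16·(t - 3)² + 13/32·(t - 3)³.
With (t - 3) = 1/2: p(7/2) = 785/256.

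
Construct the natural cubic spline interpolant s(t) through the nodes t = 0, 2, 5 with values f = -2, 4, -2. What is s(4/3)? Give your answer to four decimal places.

Write M_i for s''(x_i). With h_i = 2, 3 and divided differences Δ_i = 3, -2, the continuity of s' gives the tridiagonal system
  2·M_0 + 10·M_1 + 3·M_2 = 6(Δ_1 - Δ_0) = -30
Natural end conditions: M_0 = M_2 = 0.
Solving the tridiagonal system: M_0 = 0, M_1 = -3, M_2 = 0.
On [0, 2], s(t) = -2 + 4·t + 0·t² - 1/4·t³.
With t = 4/3: s(4/3) = 74/27.

2.7407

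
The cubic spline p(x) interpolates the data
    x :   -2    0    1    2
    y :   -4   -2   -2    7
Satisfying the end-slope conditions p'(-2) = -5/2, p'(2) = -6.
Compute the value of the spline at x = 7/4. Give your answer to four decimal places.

6.8477

Let M_i = p''(x_i). Step sizes h_i = 2, 1, 1; slopes of the chords Δ_i = (y_(i+1) - y_i)/h_i = 1, 0, 9.
  2·M_0 + 6·M_1 + 1·M_2 = 6(Δ_1 - Δ_0) = -6
  1·M_1 + 4·M_2 + 1·M_3 = 6(Δ_2 - Δ_1) = 54
Clamped end conditions give two more equations: 2h_0·M_0 + h_0·M_1 = 6(Δ_0 - p'(-2)) = 21 and h_2·M_2 + 2h_2·M_3 = 6(p'(2) - Δ_2) = -90.
Solving the tridiagonal system: M_0 = 10, M_1 = -19/2, M_2 = 31, M_3 = -121/2.
On [1, 2], p(x) = -2 + 35/4·(x - 1) + 31/2·(x - 1)² - 61/4·(x - 1)³.
With (x - 1) = 3/4: p(7/4) = 1753/256.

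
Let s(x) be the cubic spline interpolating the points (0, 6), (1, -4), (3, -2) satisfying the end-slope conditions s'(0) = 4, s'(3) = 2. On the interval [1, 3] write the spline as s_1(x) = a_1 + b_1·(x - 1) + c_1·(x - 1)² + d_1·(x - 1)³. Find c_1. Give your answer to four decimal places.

Write m_i for s''(x_i). With h_i = 1, 2 and divided differences Δ_i = -10, 1, the continuity of s' gives the tridiagonal system
  1·m_0 + 6·m_1 + 2·m_2 = 6(Δ_1 - Δ_0) = 66
Clamped end conditions give two more equations: 2h_0·m_0 + h_0·m_1 = 6(Δ_0 - s'(0)) = -84 and h_1·m_1 + 2h_1·m_2 = 6(s'(3) - Δ_1) = 6.
Solving: m_0 = -161/3, m_1 = 70/3, m_2 = -61/6.
On [1, 3], with s_1(x) = a_1 + b_1·(x - 1) + c_1·(x - 1)² + d_1·(x - 1)³: c_1 = m_1/2 = 35/3, d_1 = (m_2 - m_1)/(6h_1) = -67/24, b_1 = Δ_1 - h_1(2m_1 + m_2)/6 = -67/6.

11.6667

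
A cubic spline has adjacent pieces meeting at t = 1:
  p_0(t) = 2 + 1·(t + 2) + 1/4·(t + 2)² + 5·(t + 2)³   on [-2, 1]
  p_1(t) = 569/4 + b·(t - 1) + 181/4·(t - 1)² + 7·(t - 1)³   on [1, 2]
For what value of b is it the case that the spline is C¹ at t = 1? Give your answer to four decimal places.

p_0'(t) = 1 + 1/2·(t + 2) + 15·(t + 2)², so p_0'(1) = 275/2. On the right, p_1'(1) = b, so b = 275/2.

137.5000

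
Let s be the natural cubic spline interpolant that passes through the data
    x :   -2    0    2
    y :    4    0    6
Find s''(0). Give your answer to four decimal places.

3.7500

Put m_i = s'' at the i-th knot. Here h = (2, 2) and Δ = (-2, 3), so the interior equations h_(i-1)·m_(i-1) + 2(h_(i-1)+h_i)·m_i + h_i·m_(i+1) = 6(Δ_i − Δ_(i-1)) read
  2·m_0 + 8·m_1 + 2·m_2 = 6(Δ_1 - Δ_0) = 30
Natural end conditions: m_0 = m_2 = 0.
Solving the tridiagonal system: m_0 = 0, m_1 = 15/4, m_2 = 0.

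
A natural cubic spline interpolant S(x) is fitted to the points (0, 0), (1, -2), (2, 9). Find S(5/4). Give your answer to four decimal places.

-0.3164

Let σ_i = S''(x_i). Step sizes h_i = 1, 1; slopes of the chords Δ_i = (y_(i+1) - y_i)/h_i = -2, 11.
  1·σ_0 + 4·σ_1 + 1·σ_2 = 6(Δ_1 - Δ_0) = 78
Natural end conditions: σ_0 = σ_2 = 0.
Solving: σ_0 = 0, σ_1 = 39/2, σ_2 = 0.
On [1, 2], S(x) = -2 + 9/2·(x - 1) + 39/4·(x - 1)² - 13/4·(x - 1)³.
With (x - 1) = 1/4: S(5/4) = -81/256.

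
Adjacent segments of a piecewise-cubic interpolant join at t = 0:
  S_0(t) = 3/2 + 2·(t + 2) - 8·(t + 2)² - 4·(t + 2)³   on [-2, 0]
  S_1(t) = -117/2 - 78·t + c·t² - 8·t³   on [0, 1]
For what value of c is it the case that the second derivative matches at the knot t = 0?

S_0''(t) = -16 - 24·(t + 2), so S_0''(0) = -64. On the right, S_1''(0) = 2c, so c = -32.

-32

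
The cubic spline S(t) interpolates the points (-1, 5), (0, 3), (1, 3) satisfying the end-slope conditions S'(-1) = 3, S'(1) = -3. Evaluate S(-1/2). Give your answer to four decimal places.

Put m_i = S'' at the i-th knot. Here h = (1, 1) and Δ = (-2, 0), so the interior equations h_(i-1)·m_(i-1) + 2(h_(i-1)+h_i)·m_i + h_i·m_(i+1) = 6(Δ_i − Δ_(i-1)) read
  1·m_0 + 4·m_1 + 1·m_2 = 6(Δ_1 - Δ_0) = 12
Clamped end conditions give two more equations: 2h_0·m_0 + h_0·m_1 = 6(Δ_0 - S'(-1)) = -30 and h_1·m_1 + 2h_1·m_2 = 6(S'(1) - Δ_1) = -18.
Hence m_0 = -21, m_1 = 12, m_2 = -15.
On [-1, 0], S(t) = 5 + 3·(t + 1) - 21/2·(t + 1)² + 11/2·(t + 1)³.
With (t + 1) = 1/2: S(-1/2) = 73/16.

4.5625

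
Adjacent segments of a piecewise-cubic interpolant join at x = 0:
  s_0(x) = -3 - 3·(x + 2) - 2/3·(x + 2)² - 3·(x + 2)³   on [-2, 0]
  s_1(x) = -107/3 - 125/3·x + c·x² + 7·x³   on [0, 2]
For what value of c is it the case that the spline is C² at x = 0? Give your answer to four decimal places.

-18.6667

s_0''(x) = -4/3 - 18·(x + 2), so s_0''(0) = -112/3. On the right, s_1''(0) = 2c, so c = -56/3.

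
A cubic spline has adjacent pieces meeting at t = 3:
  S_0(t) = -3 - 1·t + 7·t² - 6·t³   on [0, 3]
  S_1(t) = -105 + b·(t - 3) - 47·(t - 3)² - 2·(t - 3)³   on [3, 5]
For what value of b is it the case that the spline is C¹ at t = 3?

-121

S_0'(t) = -1 + 14·t - 18·t², so S_0'(3) = -121. On the right, S_1'(3) = b, so b = -121.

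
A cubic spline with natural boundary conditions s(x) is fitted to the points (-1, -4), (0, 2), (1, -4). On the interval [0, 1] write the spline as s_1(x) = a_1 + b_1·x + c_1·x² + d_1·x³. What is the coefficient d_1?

3

Write σ_i for s''(x_i). With h_i = 1, 1 and divided differences Δ_i = 6, -6, the continuity of s' gives the tridiagonal system
  1·σ_0 + 4·σ_1 + 1·σ_2 = 6(Δ_1 - Δ_0) = -72
Natural end conditions: σ_0 = σ_2 = 0.
Solving: σ_0 = 0, σ_1 = -18, σ_2 = 0.
On [0, 1], with s_1(x) = a_1 + b_1·x + c_1·x² + d_1·x³: c_1 = σ_1/2 = -9, d_1 = (σ_2 - σ_1)/(6h_1) = 3, b_1 = Δ_1 - h_1(2σ_1 + σ_2)/6 = 0.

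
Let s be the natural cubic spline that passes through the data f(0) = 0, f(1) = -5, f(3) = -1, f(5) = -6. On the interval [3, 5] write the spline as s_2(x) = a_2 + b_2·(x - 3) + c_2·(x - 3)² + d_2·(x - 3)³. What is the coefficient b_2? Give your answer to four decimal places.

1.2273

Write M_i for s''(x_i). With h_i = 1, 2, 2 and divided differences Δ_i = -5, 2, -5/2, the continuity of s' gives the tridiagonal system
  1·M_0 + 6·M_1 + 2·M_2 = 6(Δ_1 - Δ_0) = 42
  2·M_1 + 8·M_2 + 2·M_3 = 6(Δ_2 - Δ_1) = -27
Natural end conditions: M_0 = M_3 = 0.
Hence M_0 = 0, M_1 = 195/22, M_2 = -123/22, M_3 = 0.
On [3, 5], with s_2(x) = a_2 + b_2·(x - 3) + c_2·(x - 3)² + d_2·(x - 3)³: c_2 = M_2/2 = -123/44, d_2 = (M_3 - M_2)/(6h_2) = 41/88, b_2 = Δ_2 - h_2(2M_2 + M_3)/6 = 27/22.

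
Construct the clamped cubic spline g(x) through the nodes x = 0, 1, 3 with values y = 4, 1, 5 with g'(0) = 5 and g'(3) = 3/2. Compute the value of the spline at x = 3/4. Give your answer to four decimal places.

With M_i denoting the second derivative at x_i, h_i = 1, 2, and Δ_i = (y_(i+1) − y_i)/h_i = -3, 2:
  1·M_0 + 6·M_1 + 2·M_2 = 6(Δ_1 - Δ_0) = 30
Clamped end conditions give two more equations: 2h_0·M_0 + h_0·M_1 = 6(Δ_0 - g'(0)) = -48 and h_1·M_1 + 2h_1·M_2 = 6(g'(3) - Δ_1) = -3.
Hence M_0 = -181/6, M_1 = 37/3, M_2 = -83/12.
On [0, 1], g(x) = 4 + 5·x - 181/12·x² + 85/12·x³.
With x = 3/4: g(3/4) = 577/256.

2.2539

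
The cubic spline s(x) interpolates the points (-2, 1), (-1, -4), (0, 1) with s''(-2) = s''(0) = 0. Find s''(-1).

15

Put σ_i = s'' at the i-th knot. Here h = (1, 1) and Δ = (-5, 5), so the interior equations h_(i-1)·σ_(i-1) + 2(h_(i-1)+h_i)·σ_i + h_i·σ_(i+1) = 6(Δ_i − Δ_(i-1)) read
  1·σ_0 + 4·σ_1 + 1·σ_2 = 6(Δ_1 - Δ_0) = 60
Natural end conditions: σ_0 = σ_2 = 0.
Forward elimination and back-substitution give σ_0 = 0, σ_1 = 15, σ_2 = 0.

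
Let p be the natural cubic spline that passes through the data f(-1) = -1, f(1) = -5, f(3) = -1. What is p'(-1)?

-3

With M_i denoting the second derivative at x_i, h_i = 2, 2, and Δ_i = (y_(i+1) − y_i)/h_i = -2, 2:
  2·M_0 + 8·M_1 + 2·M_2 = 6(Δ_1 - Δ_0) = 24
Natural end conditions: M_0 = M_2 = 0.
Solving: M_0 = 0, M_1 = 3, M_2 = 0.
On [-1, 1], p'(x) = b_0 + 2c_0·(x + 1) + 3d_0·(x + 1)² with b_0 = Δ_0 - h_0(2M_0 + M_1)/6 = -3, c_0 = M_0/2 = 0, d_0 = (M_1 - M_0)/(6h_0) = 1/4. So p'(-1) = -3.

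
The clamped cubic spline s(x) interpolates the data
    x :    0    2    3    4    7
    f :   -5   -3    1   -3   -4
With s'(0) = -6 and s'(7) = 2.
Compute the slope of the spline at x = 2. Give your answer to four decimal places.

Write M_i for s''(x_i). With h_i = 2, 1, 1, 3 and divided differences Δ_i = 1, 4, -4, -1/3, the continuity of s' gives the tridiagonal system
  2·M_0 + 6·M_1 + 1·M_2 = 6(Δ_1 - Δ_0) = 18
  1·M_1 + 4·M_2 + 1·M_3 = 6(Δ_2 - Δ_1) = -48
  1·M_2 + 8·M_3 + 3·M_4 = 6(Δ_3 - Δ_2) = 22
Clamped end conditions give two more equations: 2h_0·M_0 + h_0·M_1 = 6(Δ_0 - s'(0)) = 42 and h_3·M_3 + 2h_3·M_4 = 6(s'(7) - Δ_3) = 14.
Hence M_0 = 1491/158, M_1 = 168/79, M_2 = -1077/79, M_3 = 348/79, M_4 = 31/237.
On [2, 3], s'(x) = b_1 + 2c_1·(x - 2) + 3d_1·(x - 2)² with b_1 = Δ_1 - h_1(2M_1 + M_2)/6 = 879/158, c_1 = M_1/2 = 84/79, d_1 = (M_2 - M_1)/(6h_1) = -415/158. So s'(2) = 879/158.

5.5633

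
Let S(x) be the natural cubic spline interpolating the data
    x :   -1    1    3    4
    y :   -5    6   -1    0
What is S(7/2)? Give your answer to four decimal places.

-0.9602

Let M_i = S''(x_i). Step sizes h_i = 2, 2, 1; slopes of the chords Δ_i = (y_(i+1) - y_i)/h_i = 11/2, -7/2, 1.
  2·M_0 + 8·M_1 + 2·M_2 = 6(Δ_1 - Δ_0) = -54
  2·M_1 + 6·M_2 + 1·M_3 = 6(Δ_2 - Δ_1) = 27
Natural end conditions: M_0 = M_3 = 0.
Solving: M_0 = 0, M_1 = -189/22, M_2 = 81/11, M_3 = 0.
On [3, 4], S(x) = -1 - 16/11·(x - 3) + 81/22·(x - 3)² - 27/22·(x - 3)³.
With (x - 3) = 1/2: S(7/2) = -169/176.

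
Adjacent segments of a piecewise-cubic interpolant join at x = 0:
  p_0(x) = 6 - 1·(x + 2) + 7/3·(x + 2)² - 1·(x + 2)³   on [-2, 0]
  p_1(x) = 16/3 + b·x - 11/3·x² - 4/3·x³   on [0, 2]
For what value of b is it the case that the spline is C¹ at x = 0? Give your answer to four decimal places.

-3.6667

p_0'(x) = -1 + 14/3·(x + 2) - 3·(x + 2)², so p_0'(0) = -11/3. On the right, p_1'(0) = b, so b = -11/3.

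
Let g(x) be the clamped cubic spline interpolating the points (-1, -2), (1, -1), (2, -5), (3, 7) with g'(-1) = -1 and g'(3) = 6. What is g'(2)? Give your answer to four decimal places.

5.8864

Put m_i = g'' at the i-th knot. Here h = (2, 1, 1) and Δ = (1/2, -4, 12), so the interior equations h_(i-1)·m_(i-1) + 2(h_(i-1)+h_i)·m_i + h_i·m_(i+1) = 6(Δ_i − Δ_(i-1)) read
  2·m_0 + 6·m_1 + 1·m_2 = 6(Δ_1 - Δ_0) = -27
  1·m_1 + 4·m_2 + 1·m_3 = 6(Δ_2 - Δ_1) = 96
Clamped end conditions give two more equations: 2h_0·m_0 + h_0·m_1 = 6(Δ_0 - g'(-1)) = 9 and h_2·m_2 + 2h_2·m_3 = 6(g'(3) - Δ_2) = -36.
Solving the tridiagonal system: m_0 = 199/22, m_1 = -299/22, m_2 = 401/11, m_3 = -797/22.
On [2, 3], g'(x) = b_2 + 2c_2·(x - 2) + 3d_2·(x - 2)² with b_2 = Δ_2 - h_2(2m_2 + m_3)/6 = 259/44, c_2 = m_2/2 = 401/22, d_2 = (m_3 - m_2)/(6h_2) = -533/44. So g'(2) = 259/44.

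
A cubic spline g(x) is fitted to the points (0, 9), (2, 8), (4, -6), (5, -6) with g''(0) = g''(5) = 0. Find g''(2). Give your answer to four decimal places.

-7.2273

With m_i denoting the second derivative at x_i, h_i = 2, 2, 1, and Δ_i = (y_(i+1) − y_i)/h_i = -1/2, -7, 0:
  2·m_0 + 8·m_1 + 2·m_2 = 6(Δ_1 - Δ_0) = -39
  2·m_1 + 6·m_2 + 1·m_3 = 6(Δ_2 - Δ_1) = 42
Natural end conditions: m_0 = m_3 = 0.
Solving the tridiagonal system: m_0 = 0, m_1 = -159/22, m_2 = 207/22, m_3 = 0.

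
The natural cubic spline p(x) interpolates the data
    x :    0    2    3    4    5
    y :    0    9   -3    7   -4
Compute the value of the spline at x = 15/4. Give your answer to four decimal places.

4.9472

Let M_i = p''(x_i). Step sizes h_i = 2, 1, 1, 1; slopes of the chords Δ_i = (y_(i+1) - y_i)/h_i = 9/2, -12, 10, -11.
  2·M_0 + 6·M_1 + 1·M_2 = 6(Δ_1 - Δ_0) = -99
  1·M_1 + 4·M_2 + 1·M_3 = 6(Δ_2 - Δ_1) = 132
  1·M_2 + 4·M_3 + 1·M_4 = 6(Δ_3 - Δ_2) = -126
Natural end conditions: M_0 = M_4 = 0.
Forward elimination and back-substitution give M_0 = 0, M_1 = -2139/86, M_2 = 2160/43, M_3 = -3789/86, M_4 = 0.
On [3, 4], p(x) = -3 + 103/172·(x - 3) + 1080/43·(x - 3)² - 2703/172·(x - 3)³.
With (x - 3) = 3/4: p(15/4) = 54459/11008.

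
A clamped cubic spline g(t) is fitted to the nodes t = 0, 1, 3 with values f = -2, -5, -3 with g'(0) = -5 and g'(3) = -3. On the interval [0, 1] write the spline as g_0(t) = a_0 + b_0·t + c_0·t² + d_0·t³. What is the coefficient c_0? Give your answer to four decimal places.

With M_i denoting the second derivative at x_i, h_i = 1, 2, and Δ_i = (y_(i+1) − y_i)/h_i = -3, 1:
  1·M_0 + 6·M_1 + 2·M_2 = 6(Δ_1 - Δ_0) = 24
Clamped end conditions give two more equations: 2h_0·M_0 + h_0·M_1 = 6(Δ_0 - g'(0)) = 12 and h_1·M_1 + 2h_1·M_2 = 6(g'(3) - Δ_1) = -24.
Hence M_0 = 8/3, M_1 = 20/3, M_2 = -28/3.
On [0, 1], with g_0(t) = a_0 + b_0·t + c_0·t² + d_0·t³: c_0 = M_0/2 = 4/3, d_0 = (M_1 - M_0)/(6h_0) = 2/3, b_0 = Δ_0 - h_0(2M_0 + M_1)/6 = -5.

1.3333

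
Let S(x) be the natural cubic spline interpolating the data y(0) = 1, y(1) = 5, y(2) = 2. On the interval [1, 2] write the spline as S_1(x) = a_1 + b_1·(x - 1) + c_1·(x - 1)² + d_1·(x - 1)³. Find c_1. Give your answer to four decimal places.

-5.2500

Let M_i = S''(x_i). Step sizes h_i = 1, 1; slopes of the chords Δ_i = (y_(i+1) - y_i)/h_i = 4, -3.
  1·M_0 + 4·M_1 + 1·M_2 = 6(Δ_1 - Δ_0) = -42
Natural end conditions: M_0 = M_2 = 0.
Hence M_0 = 0, M_1 = -21/2, M_2 = 0.
On [1, 2], with S_1(x) = a_1 + b_1·(x - 1) + c_1·(x - 1)² + d_1·(x - 1)³: c_1 = M_1/2 = -21/4, d_1 = (M_2 - M_1)/(6h_1) = 7/4, b_1 = Δ_1 - h_1(2M_1 + M_2)/6 = 1/2.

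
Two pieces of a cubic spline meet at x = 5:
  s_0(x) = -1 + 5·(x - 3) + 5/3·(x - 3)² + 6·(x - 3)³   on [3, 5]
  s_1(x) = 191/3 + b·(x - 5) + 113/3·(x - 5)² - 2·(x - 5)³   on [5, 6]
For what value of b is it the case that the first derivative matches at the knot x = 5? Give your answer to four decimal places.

83.6667

s_0'(x) = 5 + 10/3·(x - 3) + 18·(x - 3)², so s_0'(5) = 251/3. On the right, s_1'(5) = b, so b = 251/3.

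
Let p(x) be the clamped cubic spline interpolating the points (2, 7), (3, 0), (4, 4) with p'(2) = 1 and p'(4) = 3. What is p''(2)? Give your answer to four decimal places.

Write m_i for p''(x_i). With h_i = 1, 1 and divided differences Δ_i = -7, 4, the continuity of p' gives the tridiagonal system
  1·m_0 + 4·m_1 + 1·m_2 = 6(Δ_1 - Δ_0) = 66
Clamped end conditions give two more equations: 2h_0·m_0 + h_0·m_1 = 6(Δ_0 - p'(2)) = -48 and h_1·m_1 + 2h_1·m_2 = 6(p'(4) - Δ_1) = -6.
Solving: m_0 = -79/2, m_1 = 31, m_2 = -37/2.

-39.5000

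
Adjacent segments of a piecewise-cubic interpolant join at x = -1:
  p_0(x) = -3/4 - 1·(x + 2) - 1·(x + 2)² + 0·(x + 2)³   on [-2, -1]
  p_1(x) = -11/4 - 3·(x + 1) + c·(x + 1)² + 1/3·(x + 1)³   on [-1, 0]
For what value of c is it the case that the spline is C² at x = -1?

-1

p_0''(x) = -2 + 0·(x + 2), so p_0''(-1) = -2. On the right, p_1''(-1) = 2c, so c = -1.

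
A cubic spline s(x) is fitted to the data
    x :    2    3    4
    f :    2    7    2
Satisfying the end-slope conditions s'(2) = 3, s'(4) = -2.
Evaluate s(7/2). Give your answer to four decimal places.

4.7188

Let m_i = s''(x_i). Step sizes h_i = 1, 1; slopes of the chords Δ_i = (y_(i+1) - y_i)/h_i = 5, -5.
  1·m_0 + 4·m_1 + 1·m_2 = 6(Δ_1 - Δ_0) = -60
Clamped end conditions give two more equations: 2h_0·m_0 + h_0·m_1 = 6(Δ_0 - s'(2)) = 12 and h_1·m_1 + 2h_1·m_2 = 6(s'(4) - Δ_1) = 18.
Solving the tridiagonal system: m_0 = 37/2, m_1 = -25, m_2 = 43/2.
On [3, 4], s(x) = 7 - 1/4·(x - 3) - 25/2·(x - 3)² + 31/4·(x - 3)³.
With (x - 3) = 1/2: s(7/2) = 151/32.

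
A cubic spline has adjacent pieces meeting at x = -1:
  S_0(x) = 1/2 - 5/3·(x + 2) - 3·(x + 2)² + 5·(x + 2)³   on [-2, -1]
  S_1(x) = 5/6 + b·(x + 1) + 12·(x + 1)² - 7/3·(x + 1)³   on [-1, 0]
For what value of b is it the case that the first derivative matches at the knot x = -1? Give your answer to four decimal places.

7.3333

S_0'(x) = -5/3 - 6·(x + 2) + 15·(x + 2)², so S_0'(-1) = 22/3. On the right, S_1'(-1) = b, so b = 22/3.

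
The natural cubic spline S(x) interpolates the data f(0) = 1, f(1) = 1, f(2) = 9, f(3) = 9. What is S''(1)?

With M_i denoting the second derivative at x_i, h_i = 1, 1, 1, and Δ_i = (y_(i+1) − y_i)/h_i = 0, 8, 0:
  1·M_0 + 4·M_1 + 1·M_2 = 6(Δ_1 - Δ_0) = 48
  1·M_1 + 4·M_2 + 1·M_3 = 6(Δ_2 - Δ_1) = -48
Natural end conditions: M_0 = M_3 = 0.
Solving: M_0 = 0, M_1 = 16, M_2 = -16, M_3 = 0.

16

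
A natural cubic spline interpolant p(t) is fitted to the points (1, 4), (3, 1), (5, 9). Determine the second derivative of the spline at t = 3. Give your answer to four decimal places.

4.1250

With m_i denoting the second derivative at x_i, h_i = 2, 2, and Δ_i = (y_(i+1) − y_i)/h_i = -3/2, 4:
  2·m_0 + 8·m_1 + 2·m_2 = 6(Δ_1 - Δ_0) = 33
Natural end conditions: m_0 = m_2 = 0.
Forward elimination and back-substitution give m_0 = 0, m_1 = 33/8, m_2 = 0.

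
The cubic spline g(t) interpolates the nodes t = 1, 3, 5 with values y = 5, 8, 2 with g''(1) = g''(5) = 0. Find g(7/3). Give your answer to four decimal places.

7.8333

Put m_i = g'' at the i-th knot. Here h = (2, 2) and Δ = (3/2, -3), so the interior equations h_(i-1)·m_(i-1) + 2(h_(i-1)+h_i)·m_i + h_i·m_(i+1) = 6(Δ_i − Δ_(i-1)) read
  2·m_0 + 8·m_1 + 2·m_2 = 6(Δ_1 - Δ_0) = -27
Natural end conditions: m_0 = m_2 = 0.
Solving the tridiagonal system: m_0 = 0, m_1 = -27/8, m_2 = 0.
On [1, 3], g(t) = 5 + 21/8·(t - 1) + 0·(t - 1)² - 9/32·(t - 1)³.
With (t - 1) = 4/3: g(7/3) = 47/6.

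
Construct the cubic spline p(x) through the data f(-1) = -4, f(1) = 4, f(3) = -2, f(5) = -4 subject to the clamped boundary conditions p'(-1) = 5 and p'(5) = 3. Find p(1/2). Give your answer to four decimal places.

3.0875

Let M_i = p''(x_i). Step sizes h_i = 2, 2, 2; slopes of the chords Δ_i = (y_(i+1) - y_i)/h_i = 4, -3, -1.
  2·M_0 + 8·M_1 + 2·M_2 = 6(Δ_1 - Δ_0) = -42
  2·M_1 + 8·M_2 + 2·M_3 = 6(Δ_2 - Δ_1) = 12
Clamped end conditions give two more equations: 2h_0·M_0 + h_0·M_1 = 6(Δ_0 - p'(-1)) = -6 and h_2·M_2 + 2h_2·M_3 = 6(p'(5) - Δ_2) = 24.
Solving the tridiagonal system: M_0 = 23/15, M_1 = -91/15, M_2 = 26/15, M_3 = 77/15.
On [-1, 1], p(x) = -4 + 5·(x + 1) + 23/30·(x + 1)² - 19/30·(x + 1)³.
With (x + 1) = 3/2: p(1/2) = 247/80.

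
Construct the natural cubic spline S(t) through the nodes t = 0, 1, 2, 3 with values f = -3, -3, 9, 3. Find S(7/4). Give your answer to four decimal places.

Write σ_i for S''(x_i). With h_i = 1, 1, 1 and divided differences Δ_i = 0, 12, -6, the continuity of S' gives the tridiagonal system
  1·σ_0 + 4·σ_1 + 1·σ_2 = 6(Δ_1 - Δ_0) = 72
  1·σ_1 + 4·σ_2 + 1·σ_3 = 6(Δ_2 - Δ_1) = -108
Natural end conditions: σ_0 = σ_3 = 0.
Hence σ_0 = 0, σ_1 = 132/5, σ_2 = -168/5, σ_3 = 0.
On [1, 2], S(t) = -3 + 44/5·(t - 1) + 66/5·(t - 1)² - 10·(t - 1)³.
With (t - 1) = 3/4: S(7/4) = 1089/160.

6.8063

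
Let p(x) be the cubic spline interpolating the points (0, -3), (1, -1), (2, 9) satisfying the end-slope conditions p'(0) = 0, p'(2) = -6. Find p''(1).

Let M_i = p''(x_i). Step sizes h_i = 1, 1; slopes of the chords Δ_i = (y_(i+1) - y_i)/h_i = 2, 10.
  1·M_0 + 4·M_1 + 1·M_2 = 6(Δ_1 - Δ_0) = 48
Clamped end conditions give two more equations: 2h_0·M_0 + h_0·M_1 = 6(Δ_0 - p'(0)) = 12 and h_1·M_1 + 2h_1·M_2 = 6(p'(2) - Δ_1) = -96.
Forward elimination and back-substitution give M_0 = -9, M_1 = 30, M_2 = -63.

30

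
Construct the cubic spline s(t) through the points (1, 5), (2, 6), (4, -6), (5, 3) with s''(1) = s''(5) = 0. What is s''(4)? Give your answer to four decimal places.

With M_i denoting the second derivative at x_i, h_i = 1, 2, 1, and Δ_i = (y_(i+1) − y_i)/h_i = 1, -6, 9:
  1·M_0 + 6·M_1 + 2·M_2 = 6(Δ_1 - Δ_0) = -42
  2·M_1 + 6·M_2 + 1·M_3 = 6(Δ_2 - Δ_1) = 90
Natural end conditions: M_0 = M_3 = 0.
Solving the tridiagonal system: M_0 = 0, M_1 = -27/2, M_2 = 39/2, M_3 = 0.

19.5000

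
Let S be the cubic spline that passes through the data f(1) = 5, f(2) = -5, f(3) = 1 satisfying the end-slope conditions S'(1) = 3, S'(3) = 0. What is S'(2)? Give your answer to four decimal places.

-3.7500

Let m_i = S''(x_i). Step sizes h_i = 1, 1; slopes of the chords Δ_i = (y_(i+1) - y_i)/h_i = -10, 6.
  1·m_0 + 4·m_1 + 1·m_2 = 6(Δ_1 - Δ_0) = 96
Clamped end conditions give two more equations: 2h_0·m_0 + h_0·m_1 = 6(Δ_0 - S'(1)) = -78 and h_1·m_1 + 2h_1·m_2 = 6(S'(3) - Δ_1) = -36.
Solving: m_0 = -129/2, m_1 = 51, m_2 = -87/2.
On [2, 3], S'(x) = b_1 + 2c_1·(x - 2) + 3d_1·(x - 2)² with b_1 = Δ_1 - h_1(2m_1 + m_2)/6 = -15/4, c_1 = m_1/2 = 51/2, d_1 = (m_2 - m_1)/(6h_1) = -63/4. So S'(2) = -15/4.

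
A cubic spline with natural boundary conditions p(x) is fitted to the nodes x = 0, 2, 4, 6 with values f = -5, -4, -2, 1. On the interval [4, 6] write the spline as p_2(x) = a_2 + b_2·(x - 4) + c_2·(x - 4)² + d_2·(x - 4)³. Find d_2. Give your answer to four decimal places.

Write M_i for p''(x_i). With h_i = 2, 2, 2 and divided differences Δ_i = 1/2, 1, 3/2, the continuity of p' gives the tridiagonal system
  2·M_0 + 8·M_1 + 2·M_2 = 6(Δ_1 - Δ_0) = 3
  2·M_1 + 8·M_2 + 2·M_3 = 6(Δ_2 - Δ_1) = 3
Natural end conditions: M_0 = M_3 = 0.
Solving the tridiagonal system: M_0 = 0, M_1 = 3/10, M_2 = 3/10, M_3 = 0.
On [4, 6], with p_2(x) = a_2 + b_2·(x - 4) + c_2·(x - 4)² + d_2·(x - 4)³: c_2 = M_2/2 = 3/20, d_2 = (M_3 - M_2)/(6h_2) = -1/40, b_2 = Δ_2 - h_2(2M_2 + M_3)/6 = 13/10.

-0.0250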